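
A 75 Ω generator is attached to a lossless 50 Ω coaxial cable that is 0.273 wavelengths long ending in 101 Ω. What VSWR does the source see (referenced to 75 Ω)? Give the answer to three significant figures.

VSWR ≈ 3

βl = 2π × 0.273 = 98.3°
tan(βl) = -6.87
Z_in = Z_0·(Z_L + jZ_0·tanβl)/(Z_0 + jZ_L·tanβl) = 25.1 + j5.46 Ω
Γ_s = (Z_in − Z_s)/(Z_in + Z_s) = (-49.9 + j5.46)/(100 + j5.46), |Γ_s| = 0.5
VSWR = (1 + |Γ_s|)/(1 − |Γ_s|)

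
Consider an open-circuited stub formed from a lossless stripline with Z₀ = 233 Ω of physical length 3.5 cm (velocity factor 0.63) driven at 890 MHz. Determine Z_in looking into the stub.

λ = v/f = 0.63·c / 890 MHz = 0.212 m
βl = 2π·l/λ = 2π × 0.165 = 59.3°
tan(βl) = 1.69
For an open-circuited stub, Z_in = −jZ_0·cot(βl) = −jZ_0/tan(βl)

Z_in ≈ −j138 Ω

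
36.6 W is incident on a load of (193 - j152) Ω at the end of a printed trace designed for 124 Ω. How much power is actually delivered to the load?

|Γ| = |(69 − j152)/(317 − j152)| = 0.475
|Γ|² = 0.225
P_refl = |Γ|²·P_inc = 8.25 W, P_del = (1 − |Γ|²)·P_inc = 28.3 W

P_delivered ≈ 28.3 W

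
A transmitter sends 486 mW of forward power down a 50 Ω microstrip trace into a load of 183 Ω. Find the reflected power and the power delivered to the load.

P_reflected ≈ 158 mW; P_delivered ≈ 328 mW

Γ = (183 − 50)/(183 + 50) = 0.571
|Γ|² = 0.326
P_refl = |Γ|²·P_inc = 158 mW, P_del = (1 − |Γ|²)·P_inc = 328 mW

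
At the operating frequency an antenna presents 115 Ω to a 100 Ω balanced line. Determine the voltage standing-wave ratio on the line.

Γ = (115 − 100)/(115 + 100) = 0.0698
VSWR = (1 + 0.0698)/(1 − 0.0698)

VSWR ≈ 1.15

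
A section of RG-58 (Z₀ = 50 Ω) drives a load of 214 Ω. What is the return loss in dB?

RL ≈ 4.14 dB

Γ = (214 − 50)/(214 + 50) = 0.621
RL = −20·log₁₀|Γ| = −20·log₁₀(0.621)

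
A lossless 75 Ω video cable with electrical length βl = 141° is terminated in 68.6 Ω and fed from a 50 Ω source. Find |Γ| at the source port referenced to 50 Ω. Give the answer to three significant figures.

tan(βl) = -0.81
Z_in = Z_0·(Z_L + jZ_0·tanβl)/(Z_0 + jZ_L·tanβl) = 73.3 − j6.41 Ω
Γ_s = (Z_in − Z_s)/(Z_in + Z_s) = (23.3 − j6.41)/(123 − j6.41), |Γ_s| = 0.196

|Γ| ≈ 0.196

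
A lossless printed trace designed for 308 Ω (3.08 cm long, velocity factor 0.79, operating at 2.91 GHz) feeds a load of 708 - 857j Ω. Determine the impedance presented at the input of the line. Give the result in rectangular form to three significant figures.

λ = v/f = 0.79·c / 2.91 GHz = 0.0814 m
βl = 2π·l/λ = 2π × 0.378 = 136°
tan(βl) = tan(136°) = -0.961
Z_in = Z_0·(Z_L + jZ_0·tanβl)/(Z_0 + jZ_L·tanβl)
     = 308·(708 − j1150)/(-515 − j680)

Z_in ≈ 177 + j455 Ω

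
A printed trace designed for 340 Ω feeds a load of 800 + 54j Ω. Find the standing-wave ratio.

VSWR ≈ 2.37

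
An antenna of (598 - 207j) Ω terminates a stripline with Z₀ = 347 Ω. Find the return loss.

RL ≈ 9.47 dB

Γ = (251 − j207)/(945 − j207), |Γ| = 0.336
RL = −20·log₁₀|Γ| = −20·log₁₀(0.336)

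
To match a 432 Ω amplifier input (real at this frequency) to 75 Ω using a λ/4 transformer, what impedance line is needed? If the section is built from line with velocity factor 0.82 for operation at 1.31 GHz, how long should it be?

Z_qwt = √(Z_0·R_L) = √(75 × 432) = √32400
λ = 0.82·c/f = 0.188 m, so l = λ/4 = 0.0469 m

Z_qwt ≈ 180 Ω; length ≈ 4.69 cm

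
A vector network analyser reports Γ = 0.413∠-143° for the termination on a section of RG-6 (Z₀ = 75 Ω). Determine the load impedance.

Z_L ≈ 34 − j20.4 Ω

Z_L = Z_0·(1 + Γ)/(1 − Γ) = 75·(0.67 − j0.249)/(1.33 + j0.249)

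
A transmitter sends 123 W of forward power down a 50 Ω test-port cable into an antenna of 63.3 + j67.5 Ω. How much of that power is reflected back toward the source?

P_reflected ≈ 33.5 W

|Γ| = |(13.3 + j67.5)/(113.3 + j67.5)| = 0.522
|Γ|² = 0.272
P_refl = |Γ|²·P_inc = 33.5 W, P_del = (1 − |Γ|²)·P_inc = 89.5 W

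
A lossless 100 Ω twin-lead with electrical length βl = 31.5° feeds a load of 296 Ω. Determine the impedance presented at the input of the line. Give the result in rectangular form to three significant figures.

Z_in ≈ 94.9 − j111 Ω

tan(βl) = tan(31.5°) = 0.613
Z_in = Z_0·(Z_L + jZ_0·tanβl)/(Z_0 + jZ_L·tanβl)
     = 100·(296 + j61.3)/(100 + j181)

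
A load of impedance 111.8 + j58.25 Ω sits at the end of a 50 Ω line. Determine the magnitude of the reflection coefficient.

Γ = (Z_L − Z_0)/(Z_L + Z_0) = (61.8 + j58.25)/(161.8 + j58.25)
|Γ| = 84.9/172

|Γ| ≈ 0.494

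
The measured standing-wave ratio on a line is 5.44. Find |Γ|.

|Γ| = (S − 1)/(S + 1) = (5.44 − 1)/(5.44 + 1) = 4.44/6.44

|Γ| ≈ 0.689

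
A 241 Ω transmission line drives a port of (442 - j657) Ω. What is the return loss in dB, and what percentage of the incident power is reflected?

RL ≈ 2.79 dB; 52.6% of incident power reflected

Γ = (201 − j657)/(683 − j657), |Γ| = 0.725
RL = −20·log₁₀(0.725) = 2.79 dB
P_refl/P_inc = |Γ|² = 0.526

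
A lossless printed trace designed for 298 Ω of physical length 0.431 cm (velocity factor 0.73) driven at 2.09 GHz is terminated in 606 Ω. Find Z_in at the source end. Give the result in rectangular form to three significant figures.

λ = v/f = 0.73·c / 2.09 GHz = 0.105 m
βl = 2π·l/λ = 2π × 0.0411 = 14.8°
tan(βl) = tan(14.8°) = 0.264
Z_in = Z_0·(Z_L + jZ_0·tanβl)/(Z_0 + jZ_L·tanβl)
     = 298·(606 + j78.8)/(298 + j160)

Z_in ≈ 503 − j192 Ω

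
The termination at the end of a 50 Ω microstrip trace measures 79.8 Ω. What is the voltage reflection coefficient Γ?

Γ = 0.23

Γ = (Z_L − Z_0)/(Z_L + Z_0) = (79.8 − 50)/(79.8 + 50) = 29.8/129.8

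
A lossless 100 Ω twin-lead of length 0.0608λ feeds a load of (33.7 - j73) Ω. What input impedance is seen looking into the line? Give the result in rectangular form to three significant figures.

βl = 2π × 0.0608 = 21.9°
tan(βl) = tan(21.9°) = 0.402
Z_in = Z_0·(Z_L + jZ_0·tanβl)/(Z_0 + jZ_L·tanβl)
     = 100·(33.7 − j32.8)/(129 + j13.5)

Z_in ≈ 23.1 − j27.8 Ω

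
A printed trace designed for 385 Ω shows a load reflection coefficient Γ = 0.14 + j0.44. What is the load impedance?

Z_L = Z_0·(1 + Γ)/(1 − Γ) = 385·(1.14 + j0.44)/(0.86 − j0.44)

Z_L ≈ 325 + j363 Ω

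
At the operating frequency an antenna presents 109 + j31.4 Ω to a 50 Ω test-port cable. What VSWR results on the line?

VSWR ≈ 2.4

Γ = (Z_L − Z_0)/(Z_L + Z_0) = (59 + j31.4)/(159 + j31.4)
|Γ| = 66.8/162 = 0.412
VSWR = (1 + |Γ|)/(1 − |Γ|) = 1.41/0.588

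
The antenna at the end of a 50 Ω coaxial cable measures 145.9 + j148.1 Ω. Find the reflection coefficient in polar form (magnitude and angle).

Γ = (Z_L − Z_0)/(Z_L + Z_0) = (95.9 + j148.1)/(195.9 + j148.1)
|Γ| = 176/246 = 0.718

Γ ≈ 0.718 ∠ 20°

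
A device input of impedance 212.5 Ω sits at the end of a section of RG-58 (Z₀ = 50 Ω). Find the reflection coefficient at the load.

Γ = 0.619

Γ = (Z_L − Z_0)/(Z_L + Z_0) = (212.5 − 50)/(212.5 + 50) = 162.5/262.5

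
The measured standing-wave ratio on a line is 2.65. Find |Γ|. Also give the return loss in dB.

|Γ| = (S − 1)/(S + 1) = (2.65 − 1)/(2.65 + 1) = 1.65/3.65
RL = −20·log₁₀|Γ| = −20·log₁₀(0.452)

|Γ| ≈ 0.452; return loss ≈ 6.9 dB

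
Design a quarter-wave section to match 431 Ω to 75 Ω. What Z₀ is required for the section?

Z_qwt ≈ 180 Ω

Z_qwt = √(Z_0·R_L) = √(75 × 431) = √32320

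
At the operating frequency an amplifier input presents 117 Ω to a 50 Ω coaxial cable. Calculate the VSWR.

VSWR ≈ 2.34

Γ = (117 − 50)/(117 + 50) = 0.401
VSWR = (1 + 0.401)/(1 − 0.401)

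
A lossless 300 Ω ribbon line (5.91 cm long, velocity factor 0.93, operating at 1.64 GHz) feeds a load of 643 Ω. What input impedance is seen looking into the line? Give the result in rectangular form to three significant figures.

λ = v/f = 0.93·c / 1.64 GHz = 0.17 m
βl = 2π·l/λ = 2π × 0.347 = 125°
tan(βl) = tan(125°) = -1.42
Z_in = Z_0·(Z_L + jZ_0·tanβl)/(Z_0 + jZ_L·tanβl)
     = 300·(643 − j427)/(300 − j916)

Z_in ≈ 189 + j149 Ω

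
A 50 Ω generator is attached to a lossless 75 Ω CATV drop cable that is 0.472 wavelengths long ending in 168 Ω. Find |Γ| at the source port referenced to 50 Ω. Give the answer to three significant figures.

βl = 2π × 0.472 = 170°
tan(βl) = -0.178
Z_in = Z_0·(Z_L + jZ_0·tanβl)/(Z_0 + jZ_L·tanβl) = 150 + j46.2 Ω
Γ_s = (Z_in − Z_s)/(Z_in + Z_s) = (99.6 + j46.2)/(200 + j46.2), |Γ_s| = 0.536

|Γ| ≈ 0.536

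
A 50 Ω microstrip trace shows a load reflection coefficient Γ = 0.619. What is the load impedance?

Z_L = Z_0·(1 + Γ)/(1 − Γ) = 50·(1.62)/(0.381)

Z_L ≈ 212 Ω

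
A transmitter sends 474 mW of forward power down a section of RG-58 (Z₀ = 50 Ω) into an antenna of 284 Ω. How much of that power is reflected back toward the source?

P_reflected ≈ 233 mW

Γ = (284 − 50)/(284 + 50) = 0.701
|Γ|² = 0.491
P_refl = |Γ|²·P_inc = 233 mW, P_del = (1 − |Γ|²)·P_inc = 241 mW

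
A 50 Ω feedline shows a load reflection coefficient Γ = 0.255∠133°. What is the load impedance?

Z_L = Z_0·(1 + Γ)/(1 − Γ) = 50·(0.826 + j0.186)/(1.17 − j0.186)

Z_L ≈ 33.1 + j13.2 Ω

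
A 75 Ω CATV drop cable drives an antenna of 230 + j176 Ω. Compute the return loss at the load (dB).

RL ≈ 3.53 dB

Γ = (155 + j176)/(305 + j176), |Γ| = 0.666
RL = −20·log₁₀|Γ| = −20·log₁₀(0.666)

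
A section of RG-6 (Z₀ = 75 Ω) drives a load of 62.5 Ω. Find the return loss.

RL ≈ 20.8 dB

Γ = (62.5 − 75)/(62.5 + 75) = -0.0909
RL = −20·log₁₀|Γ| = −20·log₁₀(0.0909)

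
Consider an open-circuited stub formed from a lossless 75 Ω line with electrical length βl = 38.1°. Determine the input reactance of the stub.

tan(βl) = 0.784
For an open-circuited stub, Z_in = −jZ_0·cot(βl) = −jZ_0/tan(βl)

X_in ≈ -95.7 Ω (capacitive)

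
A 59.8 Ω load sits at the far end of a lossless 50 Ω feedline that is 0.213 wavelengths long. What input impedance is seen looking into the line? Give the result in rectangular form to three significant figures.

βl = 2π × 0.213 = 76.7°
tan(βl) = tan(76.7°) = 4.22
Z_in = Z_0·(Z_L + jZ_0·tanβl)/(Z_0 + jZ_L·tanβl)
     = 50·(59.8 + j211)/(50 + j253)

Z_in ≈ 42.5 − j3.43 Ω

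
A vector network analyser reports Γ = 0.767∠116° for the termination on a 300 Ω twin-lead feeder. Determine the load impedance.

Z_L = Z_0·(1 + Γ)/(1 − Γ) = 300·(0.664 + j0.689)/(1.34 − j0.689)

Z_L ≈ 54.6 + j183 Ω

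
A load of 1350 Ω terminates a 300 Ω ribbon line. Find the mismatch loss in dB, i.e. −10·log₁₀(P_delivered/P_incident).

mismatch loss ≈ 2.25 dB

Γ = (1350 − 300)/(1350 + 300) = 0.636
|Γ|² = 0.405, so P_del/P_inc = 1 − |Γ|² = 0.595
ML = −10·log₁₀(1 − |Γ|²)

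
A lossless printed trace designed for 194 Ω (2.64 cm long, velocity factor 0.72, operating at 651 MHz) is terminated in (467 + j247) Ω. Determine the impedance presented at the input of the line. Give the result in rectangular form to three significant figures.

Z_in ≈ 333 − j278 Ω

λ = v/f = 0.72·c / 651 MHz = 0.332 m
βl = 2π·l/λ = 2π × 0.0796 = 28.6°
tan(βl) = tan(28.6°) = 0.546
Z_in = Z_0·(Z_L + jZ_0·tanβl)/(Z_0 + jZ_L·tanβl)
     = 194·(467 + j353)/(59.1 + j255)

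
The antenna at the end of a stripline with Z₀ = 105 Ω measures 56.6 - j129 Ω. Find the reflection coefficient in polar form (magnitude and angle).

Γ = (Z_L − Z_0)/(Z_L + Z_0) = (-48.4 − j129)/(161.6 − j129)
|Γ| = 138/207 = 0.666

Γ ≈ 0.666 ∠ -72°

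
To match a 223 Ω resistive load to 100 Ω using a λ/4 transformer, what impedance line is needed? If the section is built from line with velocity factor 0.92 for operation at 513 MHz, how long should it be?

Z_qwt ≈ 149 Ω; length ≈ 13.5 cm

Z_qwt = √(Z_0·R_L) = √(100 × 223) = √22300
λ = 0.92·c/f = 0.538 m, so l = λ/4 = 0.135 m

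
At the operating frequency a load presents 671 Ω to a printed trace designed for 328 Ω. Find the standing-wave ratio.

VSWR ≈ 2.05

For a purely resistive load, VSWR = R_L/Z_0 or Z_0/R_L (whichever > 1) = 671/328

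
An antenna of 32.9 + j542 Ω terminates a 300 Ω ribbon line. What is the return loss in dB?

Γ = (-267.1 + j542)/(332.9 + j542), |Γ| = 0.95
RL = −20·log₁₀|Γ| = −20·log₁₀(0.95)

RL ≈ 0.446 dB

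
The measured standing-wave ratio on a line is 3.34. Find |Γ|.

|Γ| ≈ 0.539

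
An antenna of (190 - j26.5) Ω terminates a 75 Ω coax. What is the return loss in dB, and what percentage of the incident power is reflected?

RL ≈ 7.07 dB; 19.6% of incident power reflected

Γ = (115 − j26.5)/(265 − j26.5), |Γ| = 0.443
RL = −20·log₁₀(0.443) = 7.07 dB
P_refl/P_inc = |Γ|² = 0.196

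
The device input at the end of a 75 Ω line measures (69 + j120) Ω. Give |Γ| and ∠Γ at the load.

Γ = (Z_L − Z_0)/(Z_L + Z_0) = (-6 + j120)/(144 + j120)
|Γ| = 120/187 = 0.641

Γ ≈ 0.641 ∠ 53.1°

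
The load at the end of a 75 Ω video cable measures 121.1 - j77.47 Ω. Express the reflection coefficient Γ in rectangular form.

Γ = (Z_L − Z_0)/(Z_L + Z_0) = (46.1 − j77.47)/(196.1 − j77.47)

Γ ≈ 0.338 − j0.261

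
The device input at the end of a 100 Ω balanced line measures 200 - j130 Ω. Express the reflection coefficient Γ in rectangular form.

Γ = (Z_L − Z_0)/(Z_L + Z_0) = (100 − j130)/(300 − j130)

Γ ≈ 0.439 − j0.243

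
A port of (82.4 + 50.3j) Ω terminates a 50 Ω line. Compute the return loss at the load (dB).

RL ≈ 7.48 dB

Γ = (32.4 + j50.3)/(132.4 + j50.3), |Γ| = 0.422
RL = −20·log₁₀|Γ| = −20·log₁₀(0.422)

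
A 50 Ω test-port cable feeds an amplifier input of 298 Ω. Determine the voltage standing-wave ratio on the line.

For a purely resistive load, VSWR = R_L/Z_0 or Z_0/R_L (whichever > 1) = 298/50

VSWR ≈ 5.96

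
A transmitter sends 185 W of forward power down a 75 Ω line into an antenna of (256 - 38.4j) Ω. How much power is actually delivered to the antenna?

|Γ| = |(181 − j38.4)/(331 − j38.4)| = 0.555
|Γ|² = 0.308
P_refl = |Γ|²·P_inc = 57 W, P_del = (1 − |Γ|²)·P_inc = 128 W

P_delivered ≈ 128 W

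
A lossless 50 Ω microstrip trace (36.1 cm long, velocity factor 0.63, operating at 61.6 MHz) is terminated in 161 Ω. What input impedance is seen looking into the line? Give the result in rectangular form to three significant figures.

λ = v/f = 0.63·c / 61.6 MHz = 3.07 m
βl = 2π·l/λ = 2π × 0.118 = 42.4°
tan(βl) = tan(42.4°) = 0.912
Z_in = Z_0·(Z_L + jZ_0·tanβl)/(Z_0 + jZ_L·tanβl)
     = 50·(161 + j45.6)/(50 + j147)

Z_in ≈ 30.7 − j44.4 Ω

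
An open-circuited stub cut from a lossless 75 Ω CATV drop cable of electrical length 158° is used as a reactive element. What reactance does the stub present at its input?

X_in ≈ 186 Ω (inductive)

tan(βl) = -0.404
For an open-circuited stub, Z_in = −jZ_0·cot(βl) = −jZ_0/tan(βl)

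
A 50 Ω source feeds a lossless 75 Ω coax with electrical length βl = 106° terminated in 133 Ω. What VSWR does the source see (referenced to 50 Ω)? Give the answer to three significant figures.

tan(βl) = -3.49
Z_in = Z_0·(Z_L + jZ_0·tanβl)/(Z_0 + jZ_L·tanβl) = 44.6 + j14.3 Ω
Γ_s = (Z_in − Z_s)/(Z_in + Z_s) = (-5.4 + j14.3)/(94.6 + j14.3), |Γ_s| = 0.16
VSWR = (1 + |Γ_s|)/(1 − |Γ_s|)

VSWR ≈ 1.38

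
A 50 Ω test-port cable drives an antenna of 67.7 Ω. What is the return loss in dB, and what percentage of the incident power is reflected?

Γ = (67.7 − 50)/(67.7 + 50) = 0.15
RL = −20·log₁₀(0.15) = 16.5 dB
P_refl/P_inc = |Γ|² = 0.0226

RL ≈ 16.5 dB; 2.26% of incident power reflected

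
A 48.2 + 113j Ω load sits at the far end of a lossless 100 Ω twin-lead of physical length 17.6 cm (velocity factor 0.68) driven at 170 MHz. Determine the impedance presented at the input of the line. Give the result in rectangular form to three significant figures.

Z_in ≈ 205 − j234 Ω

λ = v/f = 0.68·c / 170 MHz = 1.2 m
βl = 2π·l/λ = 2π × 0.147 = 52.8°
tan(βl) = tan(52.8°) = 1.32
Z_in = Z_0·(Z_L + jZ_0·tanβl)/(Z_0 + jZ_L·tanβl)
     = 100·(48.2 + j245)/(-48.9 + j63.5)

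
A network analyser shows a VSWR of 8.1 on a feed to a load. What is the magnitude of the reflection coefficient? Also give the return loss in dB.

|Γ| = (S − 1)/(S + 1) = (8.1 − 1)/(8.1 + 1) = 7.1/9.1
RL = −20·log₁₀|Γ| = −20·log₁₀(0.78)

|Γ| ≈ 0.78; return loss ≈ 2.16 dB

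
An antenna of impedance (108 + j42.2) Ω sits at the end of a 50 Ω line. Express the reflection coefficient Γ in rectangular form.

Γ ≈ 0.409 + j0.158

Γ = (Z_L − Z_0)/(Z_L + Z_0) = (58 + j42.2)/(158 + j42.2)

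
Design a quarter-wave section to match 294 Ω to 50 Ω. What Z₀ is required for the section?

Z_qwt = √(Z_0·R_L) = √(50 × 294) = √14700

Z_qwt ≈ 121 Ω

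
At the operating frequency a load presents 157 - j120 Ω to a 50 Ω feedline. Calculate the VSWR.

VSWR ≈ 5.1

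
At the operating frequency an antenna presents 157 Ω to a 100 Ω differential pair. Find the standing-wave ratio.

VSWR ≈ 1.57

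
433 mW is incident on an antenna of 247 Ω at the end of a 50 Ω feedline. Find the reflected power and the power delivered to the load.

Γ = (247 − 50)/(247 + 50) = 0.663
|Γ|² = 0.44
P_refl = |Γ|²·P_inc = 191 mW, P_del = (1 − |Γ|²)·P_inc = 242 mW

P_reflected ≈ 191 mW; P_delivered ≈ 242 mW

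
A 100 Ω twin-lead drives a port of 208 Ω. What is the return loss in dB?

RL ≈ 9.1 dB

Γ = (208 − 100)/(208 + 100) = 0.351
RL = −20·log₁₀|Γ| = −20·log₁₀(0.351)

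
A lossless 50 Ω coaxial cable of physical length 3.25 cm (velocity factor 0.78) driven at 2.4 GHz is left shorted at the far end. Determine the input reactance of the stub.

X_in ≈ -86.6 Ω (capacitive)

λ = v/f = 0.78·c / 2.4 GHz = 0.0975 m
βl = 2π·l/λ = 2π × 0.333 = 120°
tan(βl) = -1.73
For a shorted stub, Z_in = jZ_0·tan(βl)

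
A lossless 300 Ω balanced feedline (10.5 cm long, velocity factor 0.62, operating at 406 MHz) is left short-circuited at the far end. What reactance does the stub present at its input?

X_in ≈ 2280 Ω (inductive)

λ = v/f = 0.62·c / 406 MHz = 0.458 m
βl = 2π·l/λ = 2π × 0.229 = 82.5°
tan(βl) = 7.61
For a short-circuited stub, Z_in = jZ_0·tan(βl)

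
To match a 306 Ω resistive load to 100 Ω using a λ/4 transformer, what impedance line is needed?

Z_qwt ≈ 175 Ω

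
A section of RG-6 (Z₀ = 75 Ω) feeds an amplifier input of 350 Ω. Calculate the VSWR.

Γ = (350 − 75)/(350 + 75) = 0.647
VSWR = (1 + 0.647)/(1 − 0.647)

VSWR ≈ 4.67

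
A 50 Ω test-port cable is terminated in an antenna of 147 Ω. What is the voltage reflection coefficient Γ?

Γ = 0.492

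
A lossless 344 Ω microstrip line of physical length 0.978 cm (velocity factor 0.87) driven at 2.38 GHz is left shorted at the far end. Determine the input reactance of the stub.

X_in ≈ 216 Ω (inductive)

λ = v/f = 0.87·c / 2.38 GHz = 0.11 m
βl = 2π·l/λ = 2π × 0.0892 = 32.1°
tan(βl) = 0.627
For a shorted stub, Z_in = jZ_0·tan(βl)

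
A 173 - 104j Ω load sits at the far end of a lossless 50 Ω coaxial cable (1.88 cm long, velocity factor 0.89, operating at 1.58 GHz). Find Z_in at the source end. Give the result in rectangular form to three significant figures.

Z_in ≈ 18.4 − j42.1 Ω

λ = v/f = 0.89·c / 1.58 GHz = 0.169 m
βl = 2π·l/λ = 2π × 0.111 = 40.1°
tan(βl) = tan(40.1°) = 0.841
Z_in = Z_0·(Z_L + jZ_0·tanβl)/(Z_0 + jZ_L·tanβl)
     = 50·(173 − j62)/(137 + j145)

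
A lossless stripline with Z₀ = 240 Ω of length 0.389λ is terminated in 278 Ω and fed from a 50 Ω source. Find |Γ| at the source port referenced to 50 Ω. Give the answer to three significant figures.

|Γ| ≈ 0.666

βl = 2π × 0.389 = 140°
tan(βl) = -0.838
Z_in = Z_0·(Z_L + jZ_0·tanβl)/(Z_0 + jZ_L·tanβl) = 244 + j35.4 Ω
Γ_s = (Z_in − Z_s)/(Z_in + Z_s) = (194 + j35.4)/(294 + j35.4), |Γ_s| = 0.666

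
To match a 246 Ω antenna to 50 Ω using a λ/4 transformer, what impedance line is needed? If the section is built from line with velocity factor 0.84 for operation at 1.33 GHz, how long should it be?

Z_qwt ≈ 111 Ω; length ≈ 4.74 cm

Z_qwt = √(Z_0·R_L) = √(50 × 246) = √12300
λ = 0.84·c/f = 0.189 m, so l = λ/4 = 0.0474 m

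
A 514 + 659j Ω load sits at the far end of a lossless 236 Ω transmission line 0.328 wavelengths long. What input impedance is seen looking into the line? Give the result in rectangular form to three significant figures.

βl = 2π × 0.328 = 118°
tan(βl) = tan(118°) = -1.87
Z_in = Z_0·(Z_L + jZ_0·tanβl)/(Z_0 + jZ_L·tanβl)
     = 236·(514 + j217)/(1470 − j963)

Z_in ≈ 41.8 + j62.1 Ω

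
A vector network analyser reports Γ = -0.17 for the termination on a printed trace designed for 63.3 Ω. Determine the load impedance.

Z_L ≈ 44.9 Ω

Z_L = Z_0·(1 + Γ)/(1 − Γ) = 63.3·(0.83)/(1.17)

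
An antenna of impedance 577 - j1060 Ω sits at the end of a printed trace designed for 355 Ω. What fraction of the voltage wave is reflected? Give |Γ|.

|Γ| ≈ 0.767

Γ = (Z_L − Z_0)/(Z_L + Z_0) = (222 − j1060)/(932 − j1060)
|Γ| = 1080/1410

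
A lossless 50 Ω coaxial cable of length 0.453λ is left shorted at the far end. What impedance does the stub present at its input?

Z_in ≈ −j15.2 Ω

βl = 2π × 0.453 = 163°
tan(βl) = -0.304
For a shorted stub, Z_in = jZ_0·tan(βl)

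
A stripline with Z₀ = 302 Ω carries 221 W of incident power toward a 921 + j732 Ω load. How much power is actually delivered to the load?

P_delivered ≈ 121 W

|Γ| = |(619 + j732)/(1223 + j732)| = 0.673
|Γ|² = 0.452
P_refl = |Γ|²·P_inc = 100 W, P_del = (1 − |Γ|²)·P_inc = 121 W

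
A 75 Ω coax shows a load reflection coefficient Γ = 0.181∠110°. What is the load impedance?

Z_L ≈ 62.7 + j22.1 Ω

Z_L = Z_0·(1 + Γ)/(1 − Γ) = 75·(0.938 + j0.17)/(1.06 − j0.17)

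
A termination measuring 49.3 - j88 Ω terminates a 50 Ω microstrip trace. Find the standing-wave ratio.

VSWR ≈ 4.94

Γ = (Z_L − Z_0)/(Z_L + Z_0) = (-0.7 − j88)/(99.3 − j88)
|Γ| = 88/133 = 0.663
VSWR = (1 + |Γ|)/(1 − |Γ|) = 1.66/0.337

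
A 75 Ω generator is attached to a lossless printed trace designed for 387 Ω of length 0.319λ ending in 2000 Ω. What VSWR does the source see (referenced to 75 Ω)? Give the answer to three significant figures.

VSWR ≈ 6.2

βl = 2π × 0.319 = 115°
tan(βl) = -2.16
Z_in = Z_0·(Z_L + jZ_0·tanβl)/(Z_0 + jZ_L·tanβl) = 90.2 + j171 Ω
Γ_s = (Z_in − Z_s)/(Z_in + Z_s) = (15.2 + j171)/(165 + j171), |Γ_s| = 0.722
VSWR = (1 + |Γ_s|)/(1 − |Γ_s|)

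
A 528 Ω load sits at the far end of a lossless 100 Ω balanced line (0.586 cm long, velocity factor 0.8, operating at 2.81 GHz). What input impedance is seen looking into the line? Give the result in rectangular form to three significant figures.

λ = v/f = 0.8·c / 2.81 GHz = 0.0854 m
βl = 2π·l/λ = 2π × 0.0686 = 24.7°
tan(βl) = tan(24.7°) = 0.46
Z_in = Z_0·(Z_L + jZ_0·tanβl)/(Z_0 + jZ_L·tanβl)
     = 100·(528 + j46)/(100 + j243)

Z_in ≈ 92.7 − j179 Ω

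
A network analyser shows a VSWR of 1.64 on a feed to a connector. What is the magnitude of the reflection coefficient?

|Γ| ≈ 0.242

|Γ| = (S − 1)/(S + 1) = (1.64 − 1)/(1.64 + 1) = 0.64/2.64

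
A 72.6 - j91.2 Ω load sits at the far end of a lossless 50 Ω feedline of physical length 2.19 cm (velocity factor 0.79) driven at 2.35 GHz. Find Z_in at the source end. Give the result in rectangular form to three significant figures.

Z_in ≈ 12.1 + j6.53 Ω

λ = v/f = 0.79·c / 2.35 GHz = 0.101 m
βl = 2π·l/λ = 2π × 0.217 = 78.2°
tan(βl) = tan(78.2°) = 4.78
Z_in = Z_0·(Z_L + jZ_0·tanβl)/(Z_0 + jZ_L·tanβl)
     = 50·(72.6 + j148)/(486 + j347)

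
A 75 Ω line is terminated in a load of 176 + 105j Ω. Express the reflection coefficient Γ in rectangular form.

Γ = (Z_L − Z_0)/(Z_L + Z_0) = (101 + j105)/(251 + j105)

Γ ≈ 0.491 + j0.213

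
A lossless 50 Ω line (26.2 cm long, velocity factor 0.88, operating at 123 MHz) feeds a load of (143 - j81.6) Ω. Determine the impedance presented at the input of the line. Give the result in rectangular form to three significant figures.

Z_in ≈ 19.4 − j33.8 Ω

λ = v/f = 0.88·c / 123 MHz = 2.15 m
βl = 2π·l/λ = 2π × 0.122 = 43.9°
tan(βl) = tan(43.9°) = 0.964
Z_in = Z_0·(Z_L + jZ_0·tanβl)/(Z_0 + jZ_L·tanβl)
     = 50·(143 − j33.4)/(129 + j138)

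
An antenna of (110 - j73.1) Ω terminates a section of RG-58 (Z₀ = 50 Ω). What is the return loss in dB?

RL ≈ 5.39 dB

Γ = (60 − j73.1)/(160 − j73.1), |Γ| = 0.538
RL = −20·log₁₀|Γ| = −20·log₁₀(0.538)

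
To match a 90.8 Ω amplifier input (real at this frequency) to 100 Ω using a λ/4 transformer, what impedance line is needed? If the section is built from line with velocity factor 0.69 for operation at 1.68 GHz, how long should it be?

Z_qwt ≈ 95.3 Ω; length ≈ 3.08 cm

Z_qwt = √(Z_0·R_L) = √(100 × 90.8) = √9080
λ = 0.69·c/f = 0.123 m, so l = λ/4 = 0.0308 m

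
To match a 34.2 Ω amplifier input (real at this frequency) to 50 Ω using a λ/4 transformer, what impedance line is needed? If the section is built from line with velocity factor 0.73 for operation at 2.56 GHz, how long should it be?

Z_qwt ≈ 41.4 Ω; length ≈ 2.14 cm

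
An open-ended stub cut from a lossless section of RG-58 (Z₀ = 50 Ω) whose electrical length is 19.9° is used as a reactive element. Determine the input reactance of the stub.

X_in ≈ -138 Ω (capacitive)

tan(βl) = 0.362
For an open-ended stub, Z_in = −jZ_0·cot(βl) = −jZ_0/tan(βl)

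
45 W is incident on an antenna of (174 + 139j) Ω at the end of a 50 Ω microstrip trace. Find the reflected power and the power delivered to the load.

|Γ| = |(124 + j139)/(224 + j139)| = 0.707
|Γ|² = 0.499
P_refl = |Γ|²·P_inc = 22.5 W, P_del = (1 − |Γ|²)·P_inc = 22.5 W

P_reflected ≈ 22.5 W; P_delivered ≈ 22.5 W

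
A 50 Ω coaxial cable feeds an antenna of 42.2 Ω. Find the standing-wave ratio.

Γ = (42.2 − 50)/(42.2 + 50) = -0.0846
VSWR = (1 + 0.0846)/(1 − 0.0846)

VSWR ≈ 1.18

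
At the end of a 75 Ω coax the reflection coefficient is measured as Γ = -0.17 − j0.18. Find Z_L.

Z_L ≈ 50.2 − j19.3 Ω

Z_L = Z_0·(1 + Γ)/(1 − Γ) = 75·(0.83 − j0.18)/(1.17 + j0.18)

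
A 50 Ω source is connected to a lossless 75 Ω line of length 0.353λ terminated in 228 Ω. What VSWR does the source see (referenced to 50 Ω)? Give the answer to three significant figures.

VSWR ≈ 3.01

βl = 2π × 0.353 = 127°
tan(βl) = -1.32
Z_in = Z_0·(Z_L + jZ_0·tanβl)/(Z_0 + jZ_L·tanβl) = 36.5 + j47.6 Ω
Γ_s = (Z_in − Z_s)/(Z_in + Z_s) = (-13.5 + j47.6)/(86.5 + j47.6), |Γ_s| = 0.501
VSWR = (1 + |Γ_s|)/(1 − |Γ_s|)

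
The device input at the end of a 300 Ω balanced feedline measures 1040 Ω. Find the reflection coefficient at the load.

Γ = 0.552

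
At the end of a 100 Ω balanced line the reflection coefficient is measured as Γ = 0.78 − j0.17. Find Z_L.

Z_L = Z_0·(1 + Γ)/(1 − Γ) = 100·(1.78 − j0.17)/(0.22 + j0.17)

Z_L ≈ 469 − j440 Ω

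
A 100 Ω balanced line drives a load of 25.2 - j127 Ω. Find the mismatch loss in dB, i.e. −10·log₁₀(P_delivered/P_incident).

mismatch loss ≈ 4.99 dB

Γ = (-74.8 − j127)/(125.2 − j127), |Γ| = 0.826
|Γ|² = 0.683, so P_del/P_inc = 1 − |Γ|² = 0.317
ML = −10·log₁₀(1 − |Γ|²)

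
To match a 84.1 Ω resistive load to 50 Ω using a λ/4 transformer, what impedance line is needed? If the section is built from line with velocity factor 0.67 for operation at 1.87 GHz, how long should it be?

Z_qwt ≈ 64.8 Ω; length ≈ 2.69 cm

Z_qwt = √(Z_0·R_L) = √(50 × 84.1) = √4205
λ = 0.67·c/f = 0.107 m, so l = λ/4 = 0.0269 m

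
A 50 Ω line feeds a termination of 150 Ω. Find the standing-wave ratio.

Γ = (150 − 50)/(150 + 50) = 0.5
VSWR = (1 + 0.5)/(1 − 0.5)

VSWR ≈ 3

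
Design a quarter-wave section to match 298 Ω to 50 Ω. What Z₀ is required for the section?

Z_qwt ≈ 122 Ω

Z_qwt = √(Z_0·R_L) = √(50 × 298) = √14900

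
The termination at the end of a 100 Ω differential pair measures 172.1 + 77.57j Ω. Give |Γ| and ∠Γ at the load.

Γ ≈ 0.374 ∠ 31.2°

Γ = (Z_L − Z_0)/(Z_L + Z_0) = (72.1 + j77.57)/(272.1 + j77.57)
|Γ| = 106/283 = 0.374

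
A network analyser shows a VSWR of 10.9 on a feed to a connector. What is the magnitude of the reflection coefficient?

|Γ| ≈ 0.832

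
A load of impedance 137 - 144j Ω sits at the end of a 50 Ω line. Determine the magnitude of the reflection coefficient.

Γ = (Z_L − Z_0)/(Z_L + Z_0) = (87 − j144)/(187 − j144)
|Γ| = 168/236

|Γ| ≈ 0.713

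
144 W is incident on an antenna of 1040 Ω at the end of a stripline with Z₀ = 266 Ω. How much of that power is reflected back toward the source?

P_reflected ≈ 50.6 W

Γ = (1040 − 266)/(1040 + 266) = 0.593
|Γ|² = 0.351
P_refl = |Γ|²·P_inc = 50.6 W, P_del = (1 − |Γ|²)·P_inc = 93.4 W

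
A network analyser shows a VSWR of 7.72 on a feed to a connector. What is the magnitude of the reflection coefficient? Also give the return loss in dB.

|Γ| ≈ 0.771; return loss ≈ 2.26 dB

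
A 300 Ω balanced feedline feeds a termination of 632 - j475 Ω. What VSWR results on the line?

Γ = (Z_L − Z_0)/(Z_L + Z_0) = (332 − j475)/(932 − j475)
|Γ| = 580/1050 = 0.554
VSWR = (1 + |Γ|)/(1 − |Γ|) = 1.55/0.446

VSWR ≈ 3.48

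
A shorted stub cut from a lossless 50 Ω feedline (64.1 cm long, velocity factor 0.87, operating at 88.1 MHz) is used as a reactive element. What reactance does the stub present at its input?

X_in ≈ 233 Ω (inductive)

λ = v/f = 0.87·c / 88.1 MHz = 2.96 m
βl = 2π·l/λ = 2π × 0.216 = 77.9°
tan(βl) = 4.66
For a shorted stub, Z_in = jZ_0·tan(βl)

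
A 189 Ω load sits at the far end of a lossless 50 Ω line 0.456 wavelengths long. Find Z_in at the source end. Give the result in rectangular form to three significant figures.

βl = 2π × 0.456 = 164°
tan(βl) = tan(164°) = -0.284
Z_in = Z_0·(Z_L + jZ_0·tanβl)/(Z_0 + jZ_L·tanβl)
     = 50·(189 − j14.2)/(50 − j53.6)

Z_in ≈ 95 + j87.7 Ω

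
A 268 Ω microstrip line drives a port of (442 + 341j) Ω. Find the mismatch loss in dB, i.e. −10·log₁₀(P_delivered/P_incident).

mismatch loss ≈ 1.17 dB

Γ = (174 + j341)/(710 + j341), |Γ| = 0.486
|Γ|² = 0.236, so P_del/P_inc = 1 − |Γ|² = 0.764
ML = −10·log₁₀(1 − |Γ|²)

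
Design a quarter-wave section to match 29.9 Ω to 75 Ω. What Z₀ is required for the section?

Z_qwt = √(Z_0·R_L) = √(75 × 29.9) = √2242

Z_qwt ≈ 47.4 Ω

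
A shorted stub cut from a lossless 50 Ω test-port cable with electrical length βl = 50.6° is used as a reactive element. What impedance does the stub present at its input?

tan(βl) = 1.22
For a shorted stub, Z_in = jZ_0·tan(βl)

Z_in ≈ +j60.9 Ω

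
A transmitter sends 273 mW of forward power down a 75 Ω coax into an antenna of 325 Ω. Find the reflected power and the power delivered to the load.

P_reflected ≈ 107 mW; P_delivered ≈ 166 mW

Γ = (325 − 75)/(325 + 75) = 0.625
|Γ|² = 0.391
P_refl = |Γ|²·P_inc = 107 mW, P_del = (1 − |Γ|²)·P_inc = 166 mW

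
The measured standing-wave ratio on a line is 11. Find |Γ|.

|Γ| ≈ 0.833

|Γ| = (S − 1)/(S + 1) = (11 − 1)/(11 + 1) = 10/12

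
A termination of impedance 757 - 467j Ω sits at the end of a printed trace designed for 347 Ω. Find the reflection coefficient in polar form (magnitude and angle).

Γ ≈ 0.518 ∠ -25.8°

Γ = (Z_L − Z_0)/(Z_L + Z_0) = (410 − j467)/(1104 − j467)
|Γ| = 621/1200 = 0.518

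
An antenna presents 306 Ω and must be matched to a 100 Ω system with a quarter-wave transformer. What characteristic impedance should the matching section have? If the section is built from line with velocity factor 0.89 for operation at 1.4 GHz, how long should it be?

Z_qwt ≈ 175 Ω; length ≈ 4.77 cm

Z_qwt = √(Z_0·R_L) = √(100 × 306) = √30600
λ = 0.89·c/f = 0.191 m, so l = λ/4 = 0.0477 m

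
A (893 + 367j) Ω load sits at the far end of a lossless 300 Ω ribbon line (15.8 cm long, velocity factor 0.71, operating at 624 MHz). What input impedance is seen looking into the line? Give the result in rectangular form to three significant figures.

λ = v/f = 0.71·c / 624 MHz = 0.341 m
βl = 2π·l/λ = 2π × 0.463 = 167°
tan(βl) = tan(167°) = -0.238
Z_in = Z_0·(Z_L + jZ_0·tanβl)/(Z_0 + jZ_L·tanβl)
     = 300·(893 + j296)/(387 − j212)

Z_in ≈ 436 + j468 Ω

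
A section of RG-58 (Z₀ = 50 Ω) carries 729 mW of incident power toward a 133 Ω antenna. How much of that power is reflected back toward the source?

P_reflected ≈ 150 mW

Γ = (133 − 50)/(133 + 50) = 0.454
|Γ|² = 0.206
P_refl = |Γ|²·P_inc = 150 mW, P_del = (1 − |Γ|²)·P_inc = 579 mW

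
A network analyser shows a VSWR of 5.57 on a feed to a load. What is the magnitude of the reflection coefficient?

|Γ| ≈ 0.696

|Γ| = (S − 1)/(S + 1) = (5.57 − 1)/(5.57 + 1) = 4.57/6.57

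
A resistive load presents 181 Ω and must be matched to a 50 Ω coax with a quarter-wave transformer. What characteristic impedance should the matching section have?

Z_qwt ≈ 95.1 Ω

Z_qwt = √(Z_0·R_L) = √(50 × 181) = √9050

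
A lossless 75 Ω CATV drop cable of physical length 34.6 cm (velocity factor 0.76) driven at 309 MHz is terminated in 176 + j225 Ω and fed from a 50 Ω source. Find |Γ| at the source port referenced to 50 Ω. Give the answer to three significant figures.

|Γ| ≈ 0.797

λ = v/f = 0.76·c / 309 MHz = 0.738 m
βl = 2π·l/λ = 2π × 0.469 = 169°
tan(βl) = -0.198
Z_in = Z_0·(Z_L + jZ_0·tanβl)/(Z_0 + jZ_L·tanβl) = 66.4 + j151 Ω
Γ_s = (Z_in − Z_s)/(Z_in + Z_s) = (16.4 + j151)/(116 + j151), |Γ_s| = 0.797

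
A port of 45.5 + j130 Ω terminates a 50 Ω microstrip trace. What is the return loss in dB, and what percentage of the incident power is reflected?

Γ = (-4.5 + j130)/(95.5 + j130), |Γ| = 0.806
RL = −20·log₁₀(0.806) = 1.87 dB
P_refl/P_inc = |Γ|² = 0.65

RL ≈ 1.87 dB; 65% of incident power reflected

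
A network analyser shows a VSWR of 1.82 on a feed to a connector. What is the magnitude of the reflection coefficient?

|Γ| = (S − 1)/(S + 1) = (1.82 − 1)/(1.82 + 1) = 0.82/2.82

|Γ| ≈ 0.291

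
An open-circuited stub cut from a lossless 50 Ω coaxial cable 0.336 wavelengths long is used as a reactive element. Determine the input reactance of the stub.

X_in ≈ 30 Ω (inductive)

βl = 2π × 0.336 = 121°
tan(βl) = -1.67
For an open-circuited stub, Z_in = −jZ_0·cot(βl) = −jZ_0/tan(βl)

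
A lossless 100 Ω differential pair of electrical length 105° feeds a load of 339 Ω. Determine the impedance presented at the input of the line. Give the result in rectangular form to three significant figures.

tan(βl) = tan(105°) = -3.73
Z_in = Z_0·(Z_L + jZ_0·tanβl)/(Z_0 + jZ_L·tanβl)
     = 100·(339 − j373)/(100 − j1270)

Z_in ≈ 31.4 + j24.3 Ω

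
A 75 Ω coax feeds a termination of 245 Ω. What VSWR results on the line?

VSWR ≈ 3.27

Γ = (245 − 75)/(245 + 75) = 0.531
VSWR = (1 + 0.531)/(1 − 0.531)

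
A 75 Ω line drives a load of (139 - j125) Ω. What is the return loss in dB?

Γ = (64 − j125)/(214 − j125), |Γ| = 0.567
RL = −20·log₁₀|Γ| = −20·log₁₀(0.567)

RL ≈ 4.93 dB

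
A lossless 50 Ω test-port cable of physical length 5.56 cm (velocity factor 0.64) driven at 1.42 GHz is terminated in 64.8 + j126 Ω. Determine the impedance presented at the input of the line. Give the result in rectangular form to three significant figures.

λ = v/f = 0.64·c / 1.42 GHz = 0.135 m
βl = 2π·l/λ = 2π × 0.411 = 148°
tan(βl) = tan(148°) = -0.624
Z_in = Z_0·(Z_L + jZ_0·tanβl)/(Z_0 + jZ_L·tanβl)
     = 50·(64.8 + j94.8)/(129 − j40.4)

Z_in ≈ 12.4 + j40.7 Ω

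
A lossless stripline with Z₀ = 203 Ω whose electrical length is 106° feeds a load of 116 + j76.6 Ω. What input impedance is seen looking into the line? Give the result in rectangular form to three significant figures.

Z_in ≈ 164 − j132 Ω

tan(βl) = tan(106°) = -3.49
Z_in = Z_0·(Z_L + jZ_0·tanβl)/(Z_0 + jZ_L·tanβl)
     = 203·(116 − j631)/(470 − j405)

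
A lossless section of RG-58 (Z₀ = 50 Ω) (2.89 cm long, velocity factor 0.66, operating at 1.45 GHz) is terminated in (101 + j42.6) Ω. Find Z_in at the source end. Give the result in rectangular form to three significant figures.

Z_in ≈ 24.1 − j19.5 Ω

λ = v/f = 0.66·c / 1.45 GHz = 0.137 m
βl = 2π·l/λ = 2π × 0.212 = 76.2°
tan(βl) = tan(76.2°) = 4.07
Z_in = Z_0·(Z_L + jZ_0·tanβl)/(Z_0 + jZ_L·tanβl)
     = 50·(101 + j246)/(-123 + j411)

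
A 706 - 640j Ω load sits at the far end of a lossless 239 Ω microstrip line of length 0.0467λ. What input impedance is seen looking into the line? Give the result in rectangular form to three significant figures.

βl = 2π × 0.0467 = 16.8°
tan(βl) = tan(16.8°) = 0.302
Z_in = Z_0·(Z_L + jZ_0·tanβl)/(Z_0 + jZ_L·tanβl)
     = 239·(706 − j568)/(432 + j213)

Z_in ≈ 189 − j407 Ω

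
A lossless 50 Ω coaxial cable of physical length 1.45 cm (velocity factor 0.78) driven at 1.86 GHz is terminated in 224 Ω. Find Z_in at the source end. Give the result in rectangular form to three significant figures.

λ = v/f = 0.78·c / 1.86 GHz = 0.126 m
βl = 2π·l/λ = 2π × 0.115 = 41.5°
tan(βl) = tan(41.5°) = 0.884
Z_in = Z_0·(Z_L + jZ_0·tanβl)/(Z_0 + jZ_L·tanβl)
     = 50·(224 + j44.2)/(50 + j198)

Z_in ≈ 23.9 − j50.5 Ω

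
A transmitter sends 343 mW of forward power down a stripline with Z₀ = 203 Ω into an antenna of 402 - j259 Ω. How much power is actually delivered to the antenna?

P_delivered ≈ 259 mW

|Γ| = |(199 − j259)/(605 − j259)| = 0.496
|Γ|² = 0.246
P_refl = |Γ|²·P_inc = 84.5 mW, P_del = (1 − |Γ|²)·P_inc = 259 mW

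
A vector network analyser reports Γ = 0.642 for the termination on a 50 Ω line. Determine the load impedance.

Z_L ≈ 229 Ω

Z_L = Z_0·(1 + Γ)/(1 − Γ) = 50·(1.64)/(0.358)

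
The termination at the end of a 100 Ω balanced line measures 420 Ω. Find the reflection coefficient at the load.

Γ = 0.615

Γ = (Z_L − Z_0)/(Z_L + Z_0) = (420 − 100)/(420 + 100) = 320/520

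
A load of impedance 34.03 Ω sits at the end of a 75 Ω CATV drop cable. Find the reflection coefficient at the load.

Γ = (Z_L − Z_0)/(Z_L + Z_0) = (34.03 − 75)/(34.03 + 75) = -40.97/109

Γ = -0.376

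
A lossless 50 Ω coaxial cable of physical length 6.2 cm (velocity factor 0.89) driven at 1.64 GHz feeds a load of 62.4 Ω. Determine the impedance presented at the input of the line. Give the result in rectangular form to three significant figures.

Z_in ≈ 49.6 + j11 Ω

λ = v/f = 0.89·c / 1.64 GHz = 0.163 m
βl = 2π·l/λ = 2π × 0.381 = 137°
tan(βl) = tan(137°) = -0.929
Z_in = Z_0·(Z_L + jZ_0·tanβl)/(Z_0 + jZ_L·tanβl)
     = 50·(62.4 − j46.5)/(50 − j58)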